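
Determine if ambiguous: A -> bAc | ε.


balanced b^n…c^n: each string has a unique parse
Unambiguous


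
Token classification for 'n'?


Pattern: letter/underscore followed by alphanumerics, not a keyword
Type: IDENTIFIER


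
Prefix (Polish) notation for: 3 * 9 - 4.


left-to-right (same/higher precedence on left): tree is (- (* 3 9) 4)
Prefix: - * 3 9 4


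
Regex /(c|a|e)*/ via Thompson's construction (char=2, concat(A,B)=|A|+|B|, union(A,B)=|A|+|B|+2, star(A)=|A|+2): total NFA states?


Syntax tree has 3 char leaf(s), 2 union(s), 1 star(s)
chars contribute 3×2 = 6; each union adds +2; each star adds +2
Total: 6 + 4 + 2 = 12 states


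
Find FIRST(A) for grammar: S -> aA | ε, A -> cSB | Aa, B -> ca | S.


Per alternative of A: FIRST(cSB) = {c}; FIRST(Aa) = {c}
FIRST(A) = {c}


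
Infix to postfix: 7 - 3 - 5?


Left to right (same or higher precedence on left)
Postfix: 7 3 - 5 -


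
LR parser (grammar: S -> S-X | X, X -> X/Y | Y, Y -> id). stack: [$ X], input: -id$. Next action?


lookahead ∉ {/} so X won't extend; reduce S -> X
Action: reduce (S -> X)


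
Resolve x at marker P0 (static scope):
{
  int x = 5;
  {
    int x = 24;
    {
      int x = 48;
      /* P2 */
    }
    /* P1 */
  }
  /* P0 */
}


x declared in the same block as P0
x = 5


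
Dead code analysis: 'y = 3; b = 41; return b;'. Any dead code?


y is assigned but never read
Dead: 'y = 3'


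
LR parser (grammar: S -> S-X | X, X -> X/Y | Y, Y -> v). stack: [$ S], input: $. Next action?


start symbol S on stack, input exhausted
Action: accept


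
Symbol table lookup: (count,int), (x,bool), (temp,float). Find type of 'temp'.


Lookup 'temp' → type float


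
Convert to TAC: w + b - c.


Break into single-operator statements:
t1 = w + b
t2 = t1 - c


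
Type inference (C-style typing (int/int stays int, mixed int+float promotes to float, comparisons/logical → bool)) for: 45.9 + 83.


Operand types: float + int
Rule: mixed int/float promotes to float; int/int stays int
Result type: float


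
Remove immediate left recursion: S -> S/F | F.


Left-recursive alternatives: S/F; non-recursive: F
Introduce S': S -> FS', S' -> /FS' | ε


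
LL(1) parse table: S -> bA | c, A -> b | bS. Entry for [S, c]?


For [S, c]: 'c' ∈ FIRST(c)
Entry: S -> c


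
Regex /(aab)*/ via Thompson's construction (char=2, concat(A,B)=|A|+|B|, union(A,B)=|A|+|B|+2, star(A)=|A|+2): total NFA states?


Syntax tree has 3 char leaf(s), 0 union(s), 1 star(s)
chars contribute 3×2 = 6; each union adds +2; each star adds +2
Total: 6 + 0 + 2 = 8 states


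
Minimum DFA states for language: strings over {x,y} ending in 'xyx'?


Track the longest suffix of input matching a prefix of 'xyx': 4 classes (prefixes of length 0..3)
Minimal DFA: 4 states


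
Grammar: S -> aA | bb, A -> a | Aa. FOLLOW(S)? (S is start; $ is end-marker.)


$ ∈ FOLLOW(S). For each A -> αBβ: add FIRST(β)\{ε} to FOLLOW(B); if β nullable, add FOLLOW(A).
FOLLOW(S) = {$}


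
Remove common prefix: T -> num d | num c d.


Common prefix: 'num'
Factored: T -> num T', T' -> d | c d


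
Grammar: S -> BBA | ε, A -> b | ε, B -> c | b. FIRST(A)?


Per alternative of A: FIRST(b) = {b}; FIRST(ε) = {ε}
FIRST(A) = {b, ε}


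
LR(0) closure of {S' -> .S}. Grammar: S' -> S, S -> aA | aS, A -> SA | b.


Start: S' -> .S
For each item with dot before a nonterminal B, add B -> .γ for every B-production
Closure: [S' -> .S, S -> .aA, S -> .aS]


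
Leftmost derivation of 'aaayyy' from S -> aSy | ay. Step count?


Derivation: S => aSy => aaSyy => aaayyy
Steps: 3


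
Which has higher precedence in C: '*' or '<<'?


'*' is multiplicative (level 10); '<<' is shift (level 8)
Higher level binds tighter
'*' has higher precedence than '<<'


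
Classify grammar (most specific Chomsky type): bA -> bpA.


LHS has context (more than one symbol) and |LHS| ≤ |RHS|
Classification: Type 1 (Context-Sensitive)


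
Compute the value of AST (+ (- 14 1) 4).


Evaluate inner: (- 14 1) = 13
Evaluate root: (+ 13 4) = 17
Result: 17


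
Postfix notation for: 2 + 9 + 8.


Left to right (same or higher precedence on left)
Postfix: 2 9 + 8 +


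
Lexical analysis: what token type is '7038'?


Pattern: digits only
Type: INTEGER_LITERAL


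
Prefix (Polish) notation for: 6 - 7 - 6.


left-to-right (same/higher precedence on left): tree is (- (- 6 7) 6)
Prefix: - - 6 7 6


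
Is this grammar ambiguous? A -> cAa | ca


balanced c^n…a^n: each string has a unique parse
Unambiguous


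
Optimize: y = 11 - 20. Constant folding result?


11 - 20 = -9 at compile time
Optimized: y = -9


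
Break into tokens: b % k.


Scan left to right, longest-match per lexeme
Tokens: ID(b), OP(%), ID(k)


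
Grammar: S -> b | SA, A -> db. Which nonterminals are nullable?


A nonterminal is nullable iff some alternative derives ε (directly, or every symbol in it is nullable)
Nullable: {}


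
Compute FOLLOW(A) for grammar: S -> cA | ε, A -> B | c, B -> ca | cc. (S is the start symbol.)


$ ∈ FOLLOW(S). For each A -> αBβ: add FIRST(β)\{ε} to FOLLOW(B); if β nullable, add FOLLOW(A).
FOLLOW(A) = {$}


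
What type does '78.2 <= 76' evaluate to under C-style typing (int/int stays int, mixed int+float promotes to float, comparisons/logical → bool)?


Operand types: float <= int
Rule: comparison yields bool
Result type: bool


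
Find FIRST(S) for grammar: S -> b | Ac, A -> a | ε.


Per alternative of S: FIRST(b) = {b}; FIRST(Ac) = {a, c}
FIRST(S) = {a, b, c}


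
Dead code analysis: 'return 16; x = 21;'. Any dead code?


statement follows a return and is unreachable
Dead: 'x = 21'


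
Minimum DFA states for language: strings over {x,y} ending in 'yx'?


Track the longest suffix of input matching a prefix of 'yx': 3 classes (prefixes of length 0..2)
Minimal DFA: 3 states


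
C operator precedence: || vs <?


'<' is relational (level 7); '||' is logical OR (level 1)
Higher level binds tighter
'<' has higher precedence than '||'


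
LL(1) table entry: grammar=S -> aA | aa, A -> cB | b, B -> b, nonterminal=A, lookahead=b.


For [A, b]: 'b' ∈ FIRST(b)
Entry: A -> b


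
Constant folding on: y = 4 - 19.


4 - 19 = -15 at compile time
Optimized: y = -15


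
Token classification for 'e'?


Pattern: letter/underscore followed by alphanumerics, not a keyword
Type: IDENTIFIER


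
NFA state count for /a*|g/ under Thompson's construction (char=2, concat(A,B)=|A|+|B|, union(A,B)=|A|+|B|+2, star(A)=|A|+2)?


Syntax tree has 2 char leaf(s), 1 union(s), 1 star(s)
chars contribute 2×2 = 4; each union adds +2; each star adds +2
Total: 4 + 2 + 2 = 8 states


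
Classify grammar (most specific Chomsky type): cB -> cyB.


LHS has context (more than one symbol) and |LHS| ≤ |RHS|
Classification: Type 1 (Context-Sensitive)


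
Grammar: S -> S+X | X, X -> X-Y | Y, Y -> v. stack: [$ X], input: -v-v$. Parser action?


shift '-' to continue X -> X-Y
Action: shift


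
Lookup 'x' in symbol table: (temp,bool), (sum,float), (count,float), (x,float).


Lookup 'x' → type float


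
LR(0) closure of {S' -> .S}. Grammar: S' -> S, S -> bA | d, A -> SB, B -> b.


Start: S' -> .S
For each item with dot before a nonterminal B, add B -> .γ for every B-production
Closure: [S' -> .S, S -> .bA, S -> .d]


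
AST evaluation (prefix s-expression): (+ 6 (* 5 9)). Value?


Evaluate inner: (* 5 9) = 45
Evaluate root: (+ 6 45) = 51
Result: 51


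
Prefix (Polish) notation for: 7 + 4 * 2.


'*' binds tighter: tree is (+ 7 (* 4 2))
Prefix: + 7 * 4 2


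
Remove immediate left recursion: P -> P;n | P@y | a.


Left-recursive alternatives: P;n, P@y; non-recursive: a
Introduce P': P -> aP', P' -> ;nP' | @yP' | ε


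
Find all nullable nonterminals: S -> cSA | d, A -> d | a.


A nonterminal is nullable iff some alternative derives ε (directly, or every symbol in it is nullable)
Nullable: {}


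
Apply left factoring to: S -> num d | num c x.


Common prefix: 'num'
Factored: S -> num S', S' -> d | c x


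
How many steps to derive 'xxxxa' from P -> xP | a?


Derivation: P => xP => xxP => xxxP => xxxxP => xxxxa
Steps: 5


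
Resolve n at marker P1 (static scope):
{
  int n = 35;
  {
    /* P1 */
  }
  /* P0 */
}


P1's block does not declare n; resolves to the enclosing declaration at depth 0
n = 35


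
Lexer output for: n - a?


Scan left to right, longest-match per lexeme
Tokens: ID(n), OP(-), ID(a)


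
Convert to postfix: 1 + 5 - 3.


Left to right (same or higher precedence on left)
Postfix: 1 5 + 3 -


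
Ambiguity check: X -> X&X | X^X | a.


'a&a^a' has two parse trees (no precedence encoded between & and ^)
Ambiguous


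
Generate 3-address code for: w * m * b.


Break into single-operator statements:
t1 = w * m
t2 = t1 * b


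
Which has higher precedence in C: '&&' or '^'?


'^' is bitwise XOR (level 4); '&&' is logical AND (level 2)
Higher level binds tighter
'^' has higher precedence than '&&'


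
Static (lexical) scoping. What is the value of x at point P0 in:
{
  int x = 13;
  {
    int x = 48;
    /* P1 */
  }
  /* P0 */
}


x declared in the same block as P0
x = 13


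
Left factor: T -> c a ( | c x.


Common prefix: 'c'
Factored: T -> c T', T' -> a ( | x


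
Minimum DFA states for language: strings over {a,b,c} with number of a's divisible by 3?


Track (count of a) mod 3: states 0..2, accept at 0
Minimal DFA: 3 states


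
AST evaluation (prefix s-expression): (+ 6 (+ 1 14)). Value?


Evaluate inner: (+ 1 14) = 15
Evaluate root: (+ 6 15) = 21
Result: 21


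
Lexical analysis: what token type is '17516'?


Pattern: digits only
Type: INTEGER_LITERAL


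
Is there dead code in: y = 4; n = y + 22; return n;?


y is read by n's definition; n is returned
No dead code


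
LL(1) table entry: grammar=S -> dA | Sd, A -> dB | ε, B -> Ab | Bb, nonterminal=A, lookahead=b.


For [A, b]: ε is nullable and 'b' ∈ FOLLOW(A)
Entry: A -> ε


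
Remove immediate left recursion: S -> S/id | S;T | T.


Left-recursive alternatives: S/id, S;T; non-recursive: T
Introduce S': S -> TS', S' -> /idS' | ;TS' | ε


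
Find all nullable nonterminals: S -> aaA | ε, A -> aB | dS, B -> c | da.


A nonterminal is nullable iff some alternative derives ε (directly, or every symbol in it is nullable)
Nullable: {S}


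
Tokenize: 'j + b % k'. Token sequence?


Scan left to right, longest-match per lexeme
Tokens: ID(j), OP(+), ID(b), OP(%), ID(k)


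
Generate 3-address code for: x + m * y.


Break into single-operator statements:
t1 = m * y
t2 = x + t1


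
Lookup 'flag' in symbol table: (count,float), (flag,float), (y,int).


Lookup 'flag' → type float


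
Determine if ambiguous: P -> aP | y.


right-linear, alternatives start with distinct terminals 'a' vs 'y': unique leftmost derivation
Unambiguous


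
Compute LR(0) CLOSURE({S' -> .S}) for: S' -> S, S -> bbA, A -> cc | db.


Start: S' -> .S
For each item with dot before a nonterminal B, add B -> .γ for every B-production
Closure: [S' -> .S, S -> .bbA]


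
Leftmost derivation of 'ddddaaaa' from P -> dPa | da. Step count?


Derivation: P => dPa => ddPaa => dddPaaa => ddddaaaa
Steps: 4


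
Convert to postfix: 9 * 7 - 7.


Left to right (same or higher precedence on left)
Postfix: 9 7 * 7 -


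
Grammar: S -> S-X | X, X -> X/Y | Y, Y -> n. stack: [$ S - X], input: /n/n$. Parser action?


'/' can extend X; shift to build X -> X/Y
Action: shift


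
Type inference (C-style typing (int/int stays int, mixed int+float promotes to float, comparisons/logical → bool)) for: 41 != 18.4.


Operand types: int != float
Rule: comparison yields bool
Result type: bool


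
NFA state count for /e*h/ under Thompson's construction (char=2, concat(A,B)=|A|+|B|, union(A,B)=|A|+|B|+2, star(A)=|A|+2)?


Syntax tree has 2 char leaf(s), 0 union(s), 1 star(s)
chars contribute 2×2 = 4; each union adds +2; each star adds +2
Total: 4 + 0 + 2 = 6 states


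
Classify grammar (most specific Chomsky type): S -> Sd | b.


Left-linear: every RHS is a terminal or one nonterminal followed by a terminal
Classification: Type 3 (Regular)


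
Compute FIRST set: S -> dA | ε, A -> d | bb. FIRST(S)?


Per alternative of S: FIRST(dA) = {d}; FIRST(ε) = {ε}
FIRST(S) = {d, ε}


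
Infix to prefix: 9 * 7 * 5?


left-to-right (same/higher precedence on left): tree is (* (* 9 7) 5)
Prefix: * * 9 7 5


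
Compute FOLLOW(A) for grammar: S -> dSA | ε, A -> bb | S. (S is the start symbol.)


$ ∈ FOLLOW(S). For each A -> αBβ: add FIRST(β)\{ε} to FOLLOW(B); if β nullable, add FOLLOW(A).
FOLLOW(A) = {$, b, d}


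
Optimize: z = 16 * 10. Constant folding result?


16 * 10 = 160 at compile time
Optimized: z = 160


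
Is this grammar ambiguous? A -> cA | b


right-linear, alternatives start with distinct terminals 'c' vs 'b': unique leftmost derivation
Unambiguous


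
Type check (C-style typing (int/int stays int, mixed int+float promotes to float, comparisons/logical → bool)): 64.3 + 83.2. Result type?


Operand types: float + float
Rule: mixed int/float promotes to float; int/int stays int
Result type: float


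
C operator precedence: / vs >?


'/' is multiplicative (level 10); '>' is relational (level 7)
Higher level binds tighter
'/' has higher precedence than '>'


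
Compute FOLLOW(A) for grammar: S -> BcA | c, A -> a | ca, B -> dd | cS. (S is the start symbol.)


$ ∈ FOLLOW(S). For each A -> αBβ: add FIRST(β)\{ε} to FOLLOW(B); if β nullable, add FOLLOW(A).
FOLLOW(A) = {$, c}


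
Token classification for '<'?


Pattern: operator symbol
Type: OPERATOR


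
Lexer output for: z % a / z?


Scan left to right, longest-match per lexeme
Tokens: ID(z), OP(%), ID(a), OP(/), ID(z)


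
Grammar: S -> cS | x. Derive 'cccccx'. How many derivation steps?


Derivation: S => cS => ccS => cccS => ccccS => cccccS => cccccx
Steps: 6


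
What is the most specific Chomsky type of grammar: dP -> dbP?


LHS has context (more than one symbol) and |LHS| ≤ |RHS|
Classification: Type 1 (Context-Sensitive)


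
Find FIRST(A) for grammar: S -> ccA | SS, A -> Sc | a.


Per alternative of A: FIRST(Sc) = {c}; FIRST(a) = {a}
FIRST(A) = {a, c}


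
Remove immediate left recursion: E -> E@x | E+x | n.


Left-recursive alternatives: E@x, E+x; non-recursive: n
Introduce E': E -> nE', E' -> @xE' | +xE' | ε


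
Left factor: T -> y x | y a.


Common prefix: 'y'
Factored: T -> y T', T' -> x | a


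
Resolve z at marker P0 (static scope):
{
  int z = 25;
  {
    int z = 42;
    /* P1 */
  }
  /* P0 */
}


z declared in the same block as P0
z = 25


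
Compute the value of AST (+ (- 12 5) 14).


Evaluate inner: (- 12 5) = 7
Evaluate root: (+ 7 14) = 21
Result: 21


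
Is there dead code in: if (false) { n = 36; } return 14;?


condition is constant false, so the whole block is unreachable
Dead: 'if (false) { n = 36; }'


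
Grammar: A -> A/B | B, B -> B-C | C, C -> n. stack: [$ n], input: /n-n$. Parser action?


'n' on top is the handle for C -> n
Action: reduce (C -> n)


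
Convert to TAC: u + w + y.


Break into single-operator statements:
t1 = u + w
t2 = t1 + y


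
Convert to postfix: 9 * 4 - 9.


Left to right (same or higher precedence on left)
Postfix: 9 4 * 9 -


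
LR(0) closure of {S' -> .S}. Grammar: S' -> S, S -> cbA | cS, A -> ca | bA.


Start: S' -> .S
For each item with dot before a nonterminal B, add B -> .γ for every B-production
Closure: [S' -> .S, S -> .cbA, S -> .cS]


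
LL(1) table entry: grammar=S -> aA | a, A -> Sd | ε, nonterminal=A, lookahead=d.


For [A, d]: ε is nullable and 'd' ∈ FOLLOW(A)
Entry: A -> ε


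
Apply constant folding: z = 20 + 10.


20 + 10 = 30 at compile time
Optimized: z = 30


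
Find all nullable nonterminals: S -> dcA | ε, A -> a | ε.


A nonterminal is nullable iff some alternative derives ε (directly, or every symbol in it is nullable)
Nullable: {A, S}


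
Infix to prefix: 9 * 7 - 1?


left-to-right (same/higher precedence on left): tree is (- (* 9 7) 1)
Prefix: - * 9 7 1


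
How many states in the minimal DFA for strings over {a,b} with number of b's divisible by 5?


Track (count of b) mod 5: states 0..4, accept at 0
Minimal DFA: 5 states


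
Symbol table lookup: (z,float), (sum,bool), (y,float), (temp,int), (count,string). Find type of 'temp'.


Lookup 'temp' → type int


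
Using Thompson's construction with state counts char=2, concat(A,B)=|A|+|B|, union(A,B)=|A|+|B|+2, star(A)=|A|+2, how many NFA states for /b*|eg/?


Syntax tree has 3 char leaf(s), 1 union(s), 1 star(s)
chars contribute 3×2 = 6; each union adds +2; each star adds +2
Total: 6 + 2 + 2 = 10 states


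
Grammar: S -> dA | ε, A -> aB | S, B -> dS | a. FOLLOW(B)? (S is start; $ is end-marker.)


$ ∈ FOLLOW(S). For each A -> αBβ: add FIRST(β)\{ε} to FOLLOW(B); if β nullable, add FOLLOW(A).
FOLLOW(B) = {$}


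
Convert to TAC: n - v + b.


Break into single-operator statements:
t1 = n - v
t2 = t1 + b


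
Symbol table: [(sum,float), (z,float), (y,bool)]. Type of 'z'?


Lookup 'z' → type float


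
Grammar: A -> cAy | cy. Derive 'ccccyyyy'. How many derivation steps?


Derivation: A => cAy => ccAyy => cccAyyy => ccccyyyy
Steps: 4


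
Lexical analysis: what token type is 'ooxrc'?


Pattern: letter/underscore followed by alphanumerics, not a keyword
Type: IDENTIFIER


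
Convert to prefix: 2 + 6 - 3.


left-to-right (same/higher precedence on left): tree is (- (+ 2 6) 3)
Prefix: - + 2 6 3


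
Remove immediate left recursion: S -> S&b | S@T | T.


Left-recursive alternatives: S&b, S@T; non-recursive: T
Introduce S': S -> TS', S' -> &bS' | @TS' | ε


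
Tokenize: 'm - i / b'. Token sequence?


Scan left to right, longest-match per lexeme
Tokens: ID(m), OP(-), ID(i), OP(/), ID(b)


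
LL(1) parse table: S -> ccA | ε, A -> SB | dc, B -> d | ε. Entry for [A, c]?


For [A, c]: 'c' ∈ FIRST(SB)
Entry: A -> SB


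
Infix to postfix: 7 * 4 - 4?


Left to right (same or higher precedence on left)
Postfix: 7 4 * 4 -


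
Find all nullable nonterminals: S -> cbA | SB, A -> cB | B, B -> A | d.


A nonterminal is nullable iff some alternative derives ε (directly, or every symbol in it is nullable)
Nullable: {}


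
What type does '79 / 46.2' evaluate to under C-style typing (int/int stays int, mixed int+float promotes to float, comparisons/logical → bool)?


Operand types: int / float
Rule: mixed int/float promotes to float; int/int stays int
Result type: float


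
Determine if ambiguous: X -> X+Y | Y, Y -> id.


precedence layered via separate nonterminal Y: deterministic
Unambiguous


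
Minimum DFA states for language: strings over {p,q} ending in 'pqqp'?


Track the longest suffix of input matching a prefix of 'pqqp': 5 classes (prefixes of length 0..4)
Minimal DFA: 5 states


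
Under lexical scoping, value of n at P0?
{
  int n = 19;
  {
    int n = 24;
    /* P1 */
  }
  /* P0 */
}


n declared in the same block as P0
n = 19


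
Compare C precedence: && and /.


'/' is multiplicative (level 10); '&&' is logical AND (level 2)
Higher level binds tighter
'/' has higher precedence than '&&'


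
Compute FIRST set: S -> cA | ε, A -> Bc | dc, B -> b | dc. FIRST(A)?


Per alternative of A: FIRST(Bc) = {b, d}; FIRST(dc) = {d}
FIRST(A) = {b, d}


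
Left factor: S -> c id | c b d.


Common prefix: 'c'
Factored: S -> c S', S' -> id | b d


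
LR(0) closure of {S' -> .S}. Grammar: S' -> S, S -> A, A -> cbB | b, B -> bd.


Start: S' -> .S
For each item with dot before a nonterminal B, add B -> .γ for every B-production
Closure: [S' -> .S, S -> .A, A -> .cbB, A -> .b]


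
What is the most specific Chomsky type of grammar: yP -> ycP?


LHS has context (more than one symbol) and |LHS| ≤ |RHS|
Classification: Type 1 (Context-Sensitive)


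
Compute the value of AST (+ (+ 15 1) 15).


Evaluate inner: (+ 15 1) = 16
Evaluate root: (+ 16 15) = 31
Result: 31


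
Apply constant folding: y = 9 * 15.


9 * 15 = 135 at compile time
Optimized: y = 135


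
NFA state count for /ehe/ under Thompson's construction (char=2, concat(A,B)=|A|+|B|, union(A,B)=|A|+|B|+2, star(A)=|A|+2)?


Syntax tree has 3 char leaf(s), 0 union(s), 0 star(s)
chars contribute 3×2 = 6; each union adds +2; each star adds +2
Total: 6 + 0 + 0 = 6 states


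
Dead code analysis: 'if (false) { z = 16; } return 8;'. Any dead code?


condition is constant false, so the whole block is unreachable
Dead: 'if (false) { z = 16; }'


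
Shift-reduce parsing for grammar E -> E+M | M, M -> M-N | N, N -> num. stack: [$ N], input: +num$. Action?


'N' (not preceded by M-) is the handle for M -> N
Action: reduce (M -> N)


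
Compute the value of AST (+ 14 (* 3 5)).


Evaluate inner: (* 3 5) = 15
Evaluate root: (+ 14 15) = 29
Result: 29


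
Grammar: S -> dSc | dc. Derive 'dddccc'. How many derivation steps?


Derivation: S => dSc => ddScc => dddccc
Steps: 3


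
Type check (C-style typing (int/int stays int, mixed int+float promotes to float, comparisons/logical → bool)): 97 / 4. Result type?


Operand types: int / int
Rule: mixed int/float promotes to float; int/int stays int
Result type: int


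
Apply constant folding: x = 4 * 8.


4 * 8 = 32 at compile time
Optimized: x = 32


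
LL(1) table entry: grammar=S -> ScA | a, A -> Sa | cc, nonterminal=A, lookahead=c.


For [A, c]: 'c' ∈ FIRST(cc)
Entry: A -> cc


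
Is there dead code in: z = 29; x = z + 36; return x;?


z is read by x's definition; x is returned
No dead code


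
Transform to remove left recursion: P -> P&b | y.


Left-recursive alternatives: P&b; non-recursive: y
Introduce P': P -> yP', P' -> &bP' | ε


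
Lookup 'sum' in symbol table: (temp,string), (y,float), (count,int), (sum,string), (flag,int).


Lookup 'sum' → type string


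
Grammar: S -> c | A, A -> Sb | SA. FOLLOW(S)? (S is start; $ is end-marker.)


$ ∈ FOLLOW(S). For each A -> αBβ: add FIRST(β)\{ε} to FOLLOW(B); if β nullable, add FOLLOW(A).
FOLLOW(S) = {$, b, c}


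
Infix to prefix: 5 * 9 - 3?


left-to-right (same/higher precedence on left): tree is (- (* 5 9) 3)
Prefix: - * 5 9 3


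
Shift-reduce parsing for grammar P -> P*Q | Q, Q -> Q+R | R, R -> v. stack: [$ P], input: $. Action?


start symbol P on stack, input exhausted
Action: accept


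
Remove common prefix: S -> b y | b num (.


Common prefix: 'b'
Factored: S -> b S', S' -> y | num (


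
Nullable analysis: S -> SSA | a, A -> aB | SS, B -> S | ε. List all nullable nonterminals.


A nonterminal is nullable iff some alternative derives ε (directly, or every symbol in it is nullable)
Nullable: {B}


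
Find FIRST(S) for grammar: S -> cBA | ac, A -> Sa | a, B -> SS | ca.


Per alternative of S: FIRST(cBA) = {c}; FIRST(ac) = {a}
FIRST(S) = {a, c}


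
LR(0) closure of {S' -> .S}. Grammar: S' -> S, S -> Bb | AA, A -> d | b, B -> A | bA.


Start: S' -> .S
For each item with dot before a nonterminal B, add B -> .γ for every B-production
Closure: [S' -> .S, S -> .Bb, S -> .AA, B -> .A, B -> .bA, A -> .d, A -> .b]


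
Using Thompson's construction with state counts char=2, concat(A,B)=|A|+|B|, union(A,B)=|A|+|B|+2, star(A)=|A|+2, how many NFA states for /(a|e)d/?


Syntax tree has 3 char leaf(s), 1 union(s), 0 star(s)
chars contribute 3×2 = 6; each union adds +2; each star adds +2
Total: 6 + 2 + 0 = 8 states


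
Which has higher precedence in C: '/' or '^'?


'/' is multiplicative (level 10); '^' is bitwise XOR (level 4)
Higher level binds tighter
'/' has higher precedence than '^'


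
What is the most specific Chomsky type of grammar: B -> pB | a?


Right-linear: every RHS is a terminal or a terminal followed by one nonterminal
Classification: Type 3 (Regular)


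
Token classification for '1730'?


Pattern: digits only
Type: INTEGER_LITERAL


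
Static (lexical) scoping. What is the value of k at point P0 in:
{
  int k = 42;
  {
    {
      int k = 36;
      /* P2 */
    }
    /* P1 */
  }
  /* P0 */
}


k declared in the same block as P0
k = 42


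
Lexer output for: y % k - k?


Scan left to right, longest-match per lexeme
Tokens: ID(y), OP(%), ID(k), OP(-), ID(k)


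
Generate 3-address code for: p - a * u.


Break into single-operator statements:
t1 = a * u
t2 = p - t1


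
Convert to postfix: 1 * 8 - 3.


Left to right (same or higher precedence on left)
Postfix: 1 8 * 3 -


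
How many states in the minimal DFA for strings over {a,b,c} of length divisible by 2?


Track length mod 2: states 0..1, accept at 0
Minimal DFA: 2 states


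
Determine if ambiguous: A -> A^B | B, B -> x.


precedence layered via separate nonterminal B: deterministic
Unambiguous


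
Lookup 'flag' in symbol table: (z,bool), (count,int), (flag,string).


Lookup 'flag' → type string


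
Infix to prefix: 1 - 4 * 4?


'*' binds tighter: tree is (- 1 (* 4 4))
Prefix: - 1 * 4 4


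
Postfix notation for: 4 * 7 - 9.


Left to right (same or higher precedence on left)
Postfix: 4 7 * 9 -


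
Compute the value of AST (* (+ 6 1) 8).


Evaluate inner: (+ 6 1) = 7
Evaluate root: (* 7 8) = 56
Result: 56


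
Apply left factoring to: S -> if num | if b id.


Common prefix: 'if'
Factored: S -> if S', S' -> num | b id


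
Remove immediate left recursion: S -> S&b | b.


Left-recursive alternatives: S&b; non-recursive: b
Introduce S': S -> bS', S' -> &bS' | ε


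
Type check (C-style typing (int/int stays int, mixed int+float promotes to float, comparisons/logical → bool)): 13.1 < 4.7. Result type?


Operand types: float < float
Rule: comparison yields bool
Result type: bool


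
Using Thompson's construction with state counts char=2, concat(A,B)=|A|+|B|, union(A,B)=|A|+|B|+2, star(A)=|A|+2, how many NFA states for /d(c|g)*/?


Syntax tree has 3 char leaf(s), 1 union(s), 1 star(s)
chars contribute 3×2 = 6; each union adds +2; each star adds +2
Total: 6 + 2 + 2 = 10 states


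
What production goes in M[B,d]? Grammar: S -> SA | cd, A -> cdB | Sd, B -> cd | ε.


For [B, d]: ε is nullable and 'd' ∈ FOLLOW(B)
Entry: B -> ε


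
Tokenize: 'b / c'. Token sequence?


Scan left to right, longest-match per lexeme
Tokens: ID(b), OP(/), ID(c)


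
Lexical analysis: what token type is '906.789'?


Pattern: digits with a decimal point
Type: FLOAT_LITERAL


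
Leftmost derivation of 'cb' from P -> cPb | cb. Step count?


Derivation: P => cb
Steps: 1


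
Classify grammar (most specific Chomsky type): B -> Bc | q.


Left-linear: every RHS is a terminal or one nonterminal followed by a terminal
Classification: Type 3 (Regular)


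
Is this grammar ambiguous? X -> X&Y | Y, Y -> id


precedence layered via separate nonterminal Y: deterministic
Unambiguous


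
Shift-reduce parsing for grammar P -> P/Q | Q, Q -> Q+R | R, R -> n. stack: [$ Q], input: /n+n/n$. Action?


lookahead ∉ {+} so Q won't extend; reduce P -> Q
Action: reduce (P -> Q)


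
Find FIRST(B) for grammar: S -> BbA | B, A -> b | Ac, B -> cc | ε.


Per alternative of B: FIRST(cc) = {c}; FIRST(ε) = {ε}
FIRST(B) = {c, ε}


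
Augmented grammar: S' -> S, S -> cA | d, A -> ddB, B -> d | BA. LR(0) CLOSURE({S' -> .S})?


Start: S' -> .S
For each item with dot before a nonterminal B, add B -> .γ for every B-production
Closure: [S' -> .S, S -> .cA, S -> .d]


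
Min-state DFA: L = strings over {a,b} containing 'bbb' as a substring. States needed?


KMP-style automaton: 3 progress states + 1 absorbing accept = 4
Minimal DFA: 4 states


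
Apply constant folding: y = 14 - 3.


14 - 3 = 11 at compile time
Optimized: y = 11


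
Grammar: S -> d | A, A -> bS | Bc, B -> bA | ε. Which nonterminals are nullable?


A nonterminal is nullable iff some alternative derives ε (directly, or every symbol in it is nullable)
Nullable: {B}


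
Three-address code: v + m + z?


Break into single-operator statements:
t1 = v + m
t2 = t1 + z


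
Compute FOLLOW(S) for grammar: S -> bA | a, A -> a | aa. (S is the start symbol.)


$ ∈ FOLLOW(S). For each A -> αBβ: add FIRST(β)\{ε} to FOLLOW(B); if β nullable, add FOLLOW(A).
FOLLOW(S) = {$}


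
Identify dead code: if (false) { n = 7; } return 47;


condition is constant false, so the whole block is unreachable
Dead: 'if (false) { n = 7; }'


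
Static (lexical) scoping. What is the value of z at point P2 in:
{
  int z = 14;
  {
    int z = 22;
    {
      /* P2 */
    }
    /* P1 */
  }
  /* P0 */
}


P2's block does not declare z; resolves to the enclosing declaration at depth 1
z = 22


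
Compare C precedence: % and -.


'%' is multiplicative (level 10); '-' is additive (level 9)
Higher level binds tighter
'%' has higher precedence than '-'


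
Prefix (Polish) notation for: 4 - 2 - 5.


left-to-right (same/higher precedence on left): tree is (- (- 4 2) 5)
Prefix: - - 4 2 5


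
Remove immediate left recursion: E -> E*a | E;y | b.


Left-recursive alternatives: E*a, E;y; non-recursive: b
Introduce E': E -> bE', E' -> *aE' | ;yE' | ε


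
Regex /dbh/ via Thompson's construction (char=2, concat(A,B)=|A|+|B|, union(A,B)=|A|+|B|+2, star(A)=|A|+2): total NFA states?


Syntax tree has 3 char leaf(s), 0 union(s), 0 star(s)
chars contribute 3×2 = 6; each union adds +2; each star adds +2
Total: 6 + 0 + 0 = 6 states


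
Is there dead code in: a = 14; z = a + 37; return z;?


a is read by z's definition; z is returned
No dead code


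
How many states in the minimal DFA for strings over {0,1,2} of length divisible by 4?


Track length mod 4: states 0..3, accept at 0
Minimal DFA: 4 states


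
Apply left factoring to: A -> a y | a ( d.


Common prefix: 'a'
Factored: A -> a A', A' -> y | ( d


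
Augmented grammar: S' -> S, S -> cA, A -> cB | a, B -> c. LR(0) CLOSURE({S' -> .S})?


Start: S' -> .S
For each item with dot before a nonterminal B, add B -> .γ for every B-production
Closure: [S' -> .S, S -> .cA]


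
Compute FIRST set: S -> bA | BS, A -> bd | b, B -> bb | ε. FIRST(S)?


Per alternative of S: FIRST(bA) = {b}; FIRST(BS) = {b}
FIRST(S) = {b}


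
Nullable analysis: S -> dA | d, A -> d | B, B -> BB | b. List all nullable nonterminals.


A nonterminal is nullable iff some alternative derives ε (directly, or every symbol in it is nullable)
Nullable: {}


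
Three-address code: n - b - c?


Break into single-operator statements:
t1 = n - b
t2 = t1 - c


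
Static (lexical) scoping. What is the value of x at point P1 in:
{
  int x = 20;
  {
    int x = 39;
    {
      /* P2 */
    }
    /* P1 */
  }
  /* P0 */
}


x declared in the same block as P1
x = 39


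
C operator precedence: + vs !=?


'+' is additive (level 9); '!=' is equality (level 6)
Higher level binds tighter
'+' has higher precedence than '!='


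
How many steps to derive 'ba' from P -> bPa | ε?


Derivation: P => bPa => ba
Steps: 2


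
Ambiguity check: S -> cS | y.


right-linear, alternatives start with distinct terminals 'c' vs 'y': unique leftmost derivation
Unambiguous


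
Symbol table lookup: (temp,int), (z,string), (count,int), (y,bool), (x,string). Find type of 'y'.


Lookup 'y' → type bool


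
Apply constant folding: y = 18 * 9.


18 * 9 = 162 at compile time
Optimized: y = 162


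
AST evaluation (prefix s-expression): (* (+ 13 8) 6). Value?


Evaluate inner: (+ 13 8) = 21
Evaluate root: (* 21 6) = 126
Result: 126


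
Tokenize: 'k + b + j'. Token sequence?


Scan left to right, longest-match per lexeme
Tokens: ID(k), OP(+), ID(b), OP(+), ID(j)


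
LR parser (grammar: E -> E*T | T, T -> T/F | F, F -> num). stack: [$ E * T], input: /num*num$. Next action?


'/' can extend T; shift to build T -> T/F
Action: shift


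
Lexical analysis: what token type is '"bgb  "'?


Pattern: double-quoted sequence
Type: STRING_LITERAL


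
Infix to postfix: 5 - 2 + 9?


Left to right (same or higher precedence on left)
Postfix: 5 2 - 9 +


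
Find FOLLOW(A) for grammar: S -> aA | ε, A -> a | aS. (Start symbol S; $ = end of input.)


$ ∈ FOLLOW(S). For each A -> αBβ: add FIRST(β)\{ε} to FOLLOW(B); if β nullable, add FOLLOW(A).
FOLLOW(A) = {$}


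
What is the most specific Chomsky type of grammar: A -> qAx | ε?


Single nonterminal LHS, but q^n x^n is not regular
Classification: Type 2 (Context-Free)


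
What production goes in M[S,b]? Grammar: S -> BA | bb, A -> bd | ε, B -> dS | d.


For [S, b]: 'b' ∈ FIRST(bb)
Entry: S -> bb


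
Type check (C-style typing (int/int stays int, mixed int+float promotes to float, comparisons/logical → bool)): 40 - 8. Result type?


Operand types: int - int
Rule: mixed int/float promotes to float; int/int stays int
Result type: int


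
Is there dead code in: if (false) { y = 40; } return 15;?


condition is constant false, so the whole block is unreachable
Dead: 'if (false) { y = 40; }'


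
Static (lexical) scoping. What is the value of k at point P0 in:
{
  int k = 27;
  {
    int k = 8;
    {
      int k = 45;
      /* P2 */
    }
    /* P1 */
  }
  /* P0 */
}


k declared in the same block as P0
k = 27


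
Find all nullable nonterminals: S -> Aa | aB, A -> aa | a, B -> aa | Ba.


A nonterminal is nullable iff some alternative derives ε (directly, or every symbol in it is nullable)
Nullable: {}


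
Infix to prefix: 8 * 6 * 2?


left-to-right (same/higher precedence on left): tree is (* (* 8 6) 2)
Prefix: * * 8 6 2


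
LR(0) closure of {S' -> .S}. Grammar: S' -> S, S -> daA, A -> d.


Start: S' -> .S
For each item with dot before a nonterminal B, add B -> .γ for every B-production
Closure: [S' -> .S, S -> .daA]


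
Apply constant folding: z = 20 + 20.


20 + 20 = 40 at compile time
Optimized: z = 40


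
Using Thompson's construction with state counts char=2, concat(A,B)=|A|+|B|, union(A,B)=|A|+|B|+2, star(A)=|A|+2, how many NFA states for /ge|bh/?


Syntax tree has 4 char leaf(s), 1 union(s), 0 star(s)
chars contribute 4×2 = 8; each union adds +2; each star adds +2
Total: 8 + 2 + 0 = 10 states


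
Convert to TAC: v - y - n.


Break into single-operator statements:
t1 = v - y
t2 = t1 - n


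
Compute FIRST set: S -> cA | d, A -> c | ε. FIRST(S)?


Per alternative of S: FIRST(cA) = {c}; FIRST(d) = {d}
FIRST(S) = {c, d}


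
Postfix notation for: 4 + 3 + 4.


Left to right (same or higher precedence on left)
Postfix: 4 3 + 4 +


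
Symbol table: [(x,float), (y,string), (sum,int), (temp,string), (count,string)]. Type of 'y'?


Lookup 'y' → type string


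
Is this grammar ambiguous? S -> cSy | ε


balanced c^n…y^n: each string has a unique parse
Unambiguous


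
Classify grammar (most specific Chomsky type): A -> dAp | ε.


Single nonterminal LHS, but d^n p^n is not regular
Classification: Type 2 (Context-Free)


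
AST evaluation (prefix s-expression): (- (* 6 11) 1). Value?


Evaluate inner: (* 6 11) = 66
Evaluate root: (- 66 1) = 65
Result: 65


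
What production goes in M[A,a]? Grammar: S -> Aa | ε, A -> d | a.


For [A, a]: 'a' ∈ FIRST(a)
Entry: A -> a


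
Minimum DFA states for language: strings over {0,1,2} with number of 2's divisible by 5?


Track (count of 2) mod 5: states 0..4, accept at 0
Minimal DFA: 5 states


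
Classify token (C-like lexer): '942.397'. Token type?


Pattern: digits with a decimal point
Type: FLOAT_LITERAL


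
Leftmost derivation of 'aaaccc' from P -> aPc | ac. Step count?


Derivation: P => aPc => aaPcc => aaaccc
Steps: 3


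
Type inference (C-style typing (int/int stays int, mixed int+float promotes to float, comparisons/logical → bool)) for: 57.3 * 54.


Operand types: float * int
Rule: mixed int/float promotes to float; int/int stays int
Result type: float


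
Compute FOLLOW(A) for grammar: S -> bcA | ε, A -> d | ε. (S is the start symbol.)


$ ∈ FOLLOW(S). For each A -> αBβ: add FIRST(β)\{ε} to FOLLOW(B); if β nullable, add FOLLOW(A).
FOLLOW(A) = {$}


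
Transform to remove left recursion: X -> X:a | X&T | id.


Left-recursive alternatives: X:a, X&T; non-recursive: id
Introduce X': X -> idX', X' -> :aX' | &TX' | ε


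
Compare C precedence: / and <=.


'/' is multiplicative (level 10); '<=' is relational (level 7)
Higher level binds tighter
'/' has higher precedence than '<='


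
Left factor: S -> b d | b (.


Common prefix: 'b'
Factored: S -> b S', S' -> d | (


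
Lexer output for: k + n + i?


Scan left to right, longest-match per lexeme
Tokens: ID(k), OP(+), ID(n), OP(+), ID(i)


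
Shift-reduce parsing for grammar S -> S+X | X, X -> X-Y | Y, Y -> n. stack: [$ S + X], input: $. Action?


handle 'S+X' on top; lookahead ∈ FOLLOW(S) = {+, $}
Action: reduce (S -> S+X)


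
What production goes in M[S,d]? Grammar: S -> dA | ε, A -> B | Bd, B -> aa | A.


For [S, d]: 'd' ∈ FIRST(dA)
Entry: S -> dA


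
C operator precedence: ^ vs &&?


'^' is bitwise XOR (level 4); '&&' is logical AND (level 2)
Higher level binds tighter
'^' has higher precedence than '&&'


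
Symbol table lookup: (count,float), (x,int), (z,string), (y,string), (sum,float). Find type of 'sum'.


Lookup 'sum' → type float


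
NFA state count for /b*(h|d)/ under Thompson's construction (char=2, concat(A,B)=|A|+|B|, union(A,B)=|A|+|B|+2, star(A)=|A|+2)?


Syntax tree has 3 char leaf(s), 1 union(s), 1 star(s)
chars contribute 3×2 = 6; each union adds +2; each star adds +2
Total: 6 + 2 + 2 = 10 states


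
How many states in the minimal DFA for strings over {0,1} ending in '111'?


Track the longest suffix of input matching a prefix of '111': 4 classes (prefixes of length 0..3)
Minimal DFA: 4 states


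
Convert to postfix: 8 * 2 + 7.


Left to right (same or higher precedence on left)
Postfix: 8 2 * 7 +


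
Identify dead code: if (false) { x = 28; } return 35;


condition is constant false, so the whole block is unreachable
Dead: 'if (false) { x = 28; }'


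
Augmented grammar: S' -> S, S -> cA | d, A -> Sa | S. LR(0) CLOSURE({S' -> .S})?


Start: S' -> .S
For each item with dot before a nonterminal B, add B -> .γ for every B-production
Closure: [S' -> .S, S -> .cA, S -> .d]


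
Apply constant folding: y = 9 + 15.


9 + 15 = 24 at compile time
Optimized: y = 24


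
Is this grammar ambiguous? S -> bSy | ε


balanced b^n…y^n: each string has a unique parse
Unambiguous


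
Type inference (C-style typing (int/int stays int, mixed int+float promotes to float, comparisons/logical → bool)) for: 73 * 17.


Operand types: int * int
Rule: mixed int/float promotes to float; int/int stays int
Result type: int


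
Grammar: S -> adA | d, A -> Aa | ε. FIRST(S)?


Per alternative of S: FIRST(adA) = {a}; FIRST(d) = {d}
FIRST(S) = {a, d}
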